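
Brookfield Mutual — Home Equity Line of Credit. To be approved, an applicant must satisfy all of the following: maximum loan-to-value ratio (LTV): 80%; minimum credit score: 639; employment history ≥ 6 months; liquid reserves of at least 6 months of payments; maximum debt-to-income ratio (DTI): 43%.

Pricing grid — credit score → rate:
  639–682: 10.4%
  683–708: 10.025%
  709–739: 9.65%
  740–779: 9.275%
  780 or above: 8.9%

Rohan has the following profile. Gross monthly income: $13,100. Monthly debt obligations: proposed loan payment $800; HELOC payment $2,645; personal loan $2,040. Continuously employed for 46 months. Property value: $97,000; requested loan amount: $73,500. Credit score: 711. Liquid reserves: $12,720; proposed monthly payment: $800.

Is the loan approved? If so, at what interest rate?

Approved at 9.65%

Credit score 711 ≥ 639 (meets minimum)
Liquid reserves cover 12,720/800 = 15.9 months — ≥ 6 required
LTV = 73,500/97,000 = 75.8% ≤ 80%
Employment 46 ≥ 6 months
Total monthly debts = (800 + 2,645 + 2,040) = 5,485. DTI: 5,485 ÷ 13,100 = 41.9%, within the 43% cap
All requirements met. Score 711 falls in the 709–739 tier → 9.65%.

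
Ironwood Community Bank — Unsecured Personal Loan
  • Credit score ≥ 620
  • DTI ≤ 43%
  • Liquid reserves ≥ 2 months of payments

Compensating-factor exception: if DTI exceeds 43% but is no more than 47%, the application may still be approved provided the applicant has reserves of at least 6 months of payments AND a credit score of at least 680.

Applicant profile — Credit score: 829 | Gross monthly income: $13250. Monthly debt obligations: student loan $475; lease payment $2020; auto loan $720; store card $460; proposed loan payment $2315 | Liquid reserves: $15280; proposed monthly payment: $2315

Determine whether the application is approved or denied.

Approved

Credit score 829 ≥ 620 (meets base)
Total debts = (475 + 2,020 + 720 + 460 + 2,315) = 5,990. DTI: 5,990 ÷ 13,250 = 45.2%, over the 43% base limit.
Reserves = 15,280/2,315 = 6.6 months ≥ 2
45.2% falls in the override range (43%–47%), so the compensating-factor test applies.
Reserves 6.6 ≥ 6 months; credit score 829 ≥ 680.
Both override conditions satisfied; DTI exception granted.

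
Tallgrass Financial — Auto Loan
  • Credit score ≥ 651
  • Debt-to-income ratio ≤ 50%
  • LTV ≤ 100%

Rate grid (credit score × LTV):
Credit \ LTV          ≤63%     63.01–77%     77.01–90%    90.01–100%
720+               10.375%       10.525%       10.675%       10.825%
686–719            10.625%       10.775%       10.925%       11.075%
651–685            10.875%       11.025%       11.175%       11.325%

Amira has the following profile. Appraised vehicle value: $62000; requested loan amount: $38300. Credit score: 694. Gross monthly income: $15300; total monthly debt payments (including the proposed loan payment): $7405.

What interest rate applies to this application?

Credit score 694 ≥ 651; DTI = 7,405/15,300 = 48.4% ≤ 50%
LTV = 38,300/62,000 = 61.8% ≤ 100%
Score 694 is in the 686–719 band; LTV 61.8% is in the ≤63% band → 10.625%.

10.625%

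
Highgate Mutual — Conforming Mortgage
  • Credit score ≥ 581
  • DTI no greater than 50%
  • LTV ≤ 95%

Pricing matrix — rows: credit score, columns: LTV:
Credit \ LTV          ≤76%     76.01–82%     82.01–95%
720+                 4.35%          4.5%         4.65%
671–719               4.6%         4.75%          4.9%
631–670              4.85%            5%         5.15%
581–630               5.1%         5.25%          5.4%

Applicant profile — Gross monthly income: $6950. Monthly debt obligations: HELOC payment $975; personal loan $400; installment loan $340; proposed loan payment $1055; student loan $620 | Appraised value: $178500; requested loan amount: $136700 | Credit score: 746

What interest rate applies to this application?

4.5%

Credit score 746 ≥ 581; Total monthly debts = (975 + 400 + 340 + 1,055 + 620) = 3,390. DTI = 3,390/6,950 = 48.8% ≤ 50%
LTV: 136,700 ÷ 178,500 = 76.6%, within 95% cap
Row: 746 falls in 720+. Column: 76.6% falls in 76.01–82%. Rate = 4.5%.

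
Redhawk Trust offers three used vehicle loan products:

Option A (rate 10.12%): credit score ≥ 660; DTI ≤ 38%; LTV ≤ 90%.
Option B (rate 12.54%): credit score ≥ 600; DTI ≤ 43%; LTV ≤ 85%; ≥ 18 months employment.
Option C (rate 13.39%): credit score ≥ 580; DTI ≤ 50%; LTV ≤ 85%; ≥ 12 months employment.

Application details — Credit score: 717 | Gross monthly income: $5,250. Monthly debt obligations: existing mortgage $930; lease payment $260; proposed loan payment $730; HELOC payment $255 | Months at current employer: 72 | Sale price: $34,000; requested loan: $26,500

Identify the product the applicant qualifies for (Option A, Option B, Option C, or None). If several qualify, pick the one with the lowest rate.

Option B

Total debts = (930 + 260 + 730 + 255) = 2,175; DTI = 2,175/5,250 = 41.4%.
LTV = 26,500/34,000 = 77.9%.
Option A: score 717 ≥ 660; DTI 41.4% > 38%; LTV 77.9% ≤ 90% → does not qualify.
Option B: score 717 ≥ 600; DTI 41.4% ≤ 43%; LTV 77.9% ≤ 85%; employment 72 ≥ 18 mo → qualifies.
Option C: score 717 ≥ 580; DTI 41.4% ≤ 50%; LTV 77.9% ≤ 85%; employment 72 ≥ 12 mo → qualifies.
Qualifying: Option B, Option C. Lowest rate is 12.54% → Option B.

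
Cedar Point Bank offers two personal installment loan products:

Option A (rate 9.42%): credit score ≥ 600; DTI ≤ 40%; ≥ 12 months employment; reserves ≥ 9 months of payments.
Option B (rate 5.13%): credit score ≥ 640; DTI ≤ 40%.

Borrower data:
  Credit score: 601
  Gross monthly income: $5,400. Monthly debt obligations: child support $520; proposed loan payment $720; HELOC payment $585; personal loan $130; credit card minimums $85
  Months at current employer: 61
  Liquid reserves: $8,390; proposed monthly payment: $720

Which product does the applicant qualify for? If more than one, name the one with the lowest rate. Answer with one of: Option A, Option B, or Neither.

Total debts = (520 + 720 + 585 + 130 + 85) = 2,040; DTI = 2,040/5,400 = 37.8%.
Reserves = 8,390/720 = 11.7 months.
Option A: score 601 ≥ 600; DTI 37.8% ≤ 40%; employment 61 ≥ 12 mo; reserves 11.7 ≥ 9 mo → qualifies.
Option B: score 601 < 640; DTI 37.8% ≤ 40% → does not qualify.

Option A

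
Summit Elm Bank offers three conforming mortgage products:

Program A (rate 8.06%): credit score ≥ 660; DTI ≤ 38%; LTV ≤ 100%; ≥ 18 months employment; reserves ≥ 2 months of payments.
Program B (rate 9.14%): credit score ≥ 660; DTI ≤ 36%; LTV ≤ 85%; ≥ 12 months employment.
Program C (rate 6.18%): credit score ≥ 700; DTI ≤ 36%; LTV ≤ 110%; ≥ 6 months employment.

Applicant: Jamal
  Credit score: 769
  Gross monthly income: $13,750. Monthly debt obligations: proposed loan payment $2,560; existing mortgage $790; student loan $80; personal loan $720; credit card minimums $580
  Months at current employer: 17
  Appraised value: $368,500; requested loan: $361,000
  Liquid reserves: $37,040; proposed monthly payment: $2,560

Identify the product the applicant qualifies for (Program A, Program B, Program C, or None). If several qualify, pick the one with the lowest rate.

Total debts = (2,560 + 790 + 80 + 720 + 580) = 4,730; DTI = 4,730/13,750 = 34.4%.
LTV = 361,000/368,500 = 98%.
Reserves = 37,040/2,560 = 14.5 months.
Program A: score 769 ≥ 660; DTI 34.4% ≤ 38%; LTV 98% ≤ 100%; employment 17 < 18 mo; reserves 14.5 ≥ 2 mo → does not qualify.
Program B: score 769 ≥ 660; DTI 34.4% ≤ 36%; LTV 98% > 85%; employment 17 ≥ 12 mo → does not qualify.
Program C: score 769 ≥ 700; DTI 34.4% ≤ 36%; LTV 98% ≤ 110%; employment 17 ≥ 6 mo → qualifies.

Program C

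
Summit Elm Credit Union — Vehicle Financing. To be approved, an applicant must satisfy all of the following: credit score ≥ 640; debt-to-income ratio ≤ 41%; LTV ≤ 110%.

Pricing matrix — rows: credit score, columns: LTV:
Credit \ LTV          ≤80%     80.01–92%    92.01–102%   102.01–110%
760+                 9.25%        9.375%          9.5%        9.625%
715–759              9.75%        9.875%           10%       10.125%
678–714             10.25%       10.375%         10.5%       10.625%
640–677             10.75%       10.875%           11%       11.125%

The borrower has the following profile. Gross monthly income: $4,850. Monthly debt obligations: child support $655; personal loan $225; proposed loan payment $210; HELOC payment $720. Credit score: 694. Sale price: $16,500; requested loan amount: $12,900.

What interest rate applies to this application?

10.25%

Credit score 694 ≥ 640; Total monthly debts = (655 + 225 + 210 + 720) = 1,810. DTI = 1,810/4,850 = 37.3% ≤ 41%
LTV = 12,900/16,500 = 78.2% ≤ 110%
Credit 694 → row 678–714; LTV 78.2% → column ≤80%. Grid cell → 10.25%.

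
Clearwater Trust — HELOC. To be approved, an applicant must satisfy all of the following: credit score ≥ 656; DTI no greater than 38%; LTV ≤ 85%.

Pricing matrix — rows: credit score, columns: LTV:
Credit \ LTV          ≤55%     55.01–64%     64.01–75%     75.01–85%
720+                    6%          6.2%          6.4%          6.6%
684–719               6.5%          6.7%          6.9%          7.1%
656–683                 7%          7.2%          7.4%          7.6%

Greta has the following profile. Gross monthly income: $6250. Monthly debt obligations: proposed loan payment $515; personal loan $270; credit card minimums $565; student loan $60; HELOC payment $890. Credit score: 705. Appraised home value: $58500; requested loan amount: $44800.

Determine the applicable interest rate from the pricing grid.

7.1%

Credit score 705 ≥ 656; Total monthly debts = (515 + 270 + 565 + 60 + 890) = 2,300. DTI = 2,300/6,250 = 36.8% ≤ 38%
Loan-to-value = 44,800/58,500 = 76.6% — pass (85% max)
Credit 705 → row 684–719; LTV 76.6% → column 75.01–85%. Grid cell → 7.1%.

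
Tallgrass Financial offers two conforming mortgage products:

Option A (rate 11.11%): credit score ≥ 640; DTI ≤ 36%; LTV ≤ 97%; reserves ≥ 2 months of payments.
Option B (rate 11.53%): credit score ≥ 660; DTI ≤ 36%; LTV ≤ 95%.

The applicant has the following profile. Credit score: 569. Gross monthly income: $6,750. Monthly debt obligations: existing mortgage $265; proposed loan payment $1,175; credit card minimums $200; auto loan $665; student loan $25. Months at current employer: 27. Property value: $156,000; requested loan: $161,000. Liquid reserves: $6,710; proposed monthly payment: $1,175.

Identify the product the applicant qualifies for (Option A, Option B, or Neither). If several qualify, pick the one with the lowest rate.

Neither

Total debts = (265 + 1,175 + 200 + 665 + 25) = 2,330; DTI = 2,330/6,750 = 34.5%.
LTV = 161,000/156,000 = 103.2%.
Reserves = 6,710/1,175 = 5.7 months.
Option A: score 569 < 640; DTI 34.5% ≤ 36%; LTV 103.2% > 97%; reserves 5.7 ≥ 2 mo → does not qualify.
Option B: score 569 < 660; DTI 34.5% ≤ 36%; LTV 103.2% > 95% → does not qualify.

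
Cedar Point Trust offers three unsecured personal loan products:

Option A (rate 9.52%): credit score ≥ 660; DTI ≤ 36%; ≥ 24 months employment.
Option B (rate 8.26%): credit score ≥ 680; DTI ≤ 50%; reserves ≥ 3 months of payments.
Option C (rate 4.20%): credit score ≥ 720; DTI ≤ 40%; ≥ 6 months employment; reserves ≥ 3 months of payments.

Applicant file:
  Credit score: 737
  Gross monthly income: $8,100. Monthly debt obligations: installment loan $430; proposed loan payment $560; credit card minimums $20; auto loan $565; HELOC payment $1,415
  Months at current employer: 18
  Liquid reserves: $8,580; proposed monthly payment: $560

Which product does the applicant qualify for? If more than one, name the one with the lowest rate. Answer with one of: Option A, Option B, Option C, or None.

Total debts = (430 + 560 + 20 + 565 + 1,415) = 2,990; DTI = 2,990/8,100 = 36.9%.
Reserves = 8,580/560 = 15.3 months.
Option A: score 737 ≥ 660; DTI 36.9% > 36%; employment 18 < 24 mo → does not qualify.
Option B: score 737 ≥ 680; DTI 36.9% ≤ 50%; reserves 15.3 ≥ 3 mo → qualifies.
Option C: score 737 ≥ 720; DTI 36.9% ≤ 40%; employment 18 ≥ 6 mo; reserves 15.3 ≥ 3 mo → qualifies.
Qualifying: Option B, Option C. Lowest rate is 4.20% → Option C.

Option C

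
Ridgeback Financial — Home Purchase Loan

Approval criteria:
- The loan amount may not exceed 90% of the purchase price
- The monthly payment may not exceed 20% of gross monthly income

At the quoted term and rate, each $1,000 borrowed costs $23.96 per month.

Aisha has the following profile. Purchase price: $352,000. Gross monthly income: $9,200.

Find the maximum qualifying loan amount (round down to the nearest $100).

$76,700

Payment cap: 20% × $9,200 = $1,840/month.
At $23.96 per $1,000, that supports 1,840/23.96 × 1,000 ≈ $76,794 → $76,700.
LTV cap: 90% × $352,000 = $316,800 → $316,800.
Binding constraint: payment-to-income.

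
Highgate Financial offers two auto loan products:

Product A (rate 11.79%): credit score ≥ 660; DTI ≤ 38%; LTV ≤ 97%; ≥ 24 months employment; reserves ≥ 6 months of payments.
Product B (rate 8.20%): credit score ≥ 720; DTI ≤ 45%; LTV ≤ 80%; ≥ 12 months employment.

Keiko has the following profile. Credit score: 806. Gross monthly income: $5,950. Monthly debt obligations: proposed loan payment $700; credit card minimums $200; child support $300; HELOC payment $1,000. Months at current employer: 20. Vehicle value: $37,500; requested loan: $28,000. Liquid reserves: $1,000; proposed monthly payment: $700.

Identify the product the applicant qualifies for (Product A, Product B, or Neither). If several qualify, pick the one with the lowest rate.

Total debts = (700 + 200 + 300 + 1,000) = 2,200; DTI = 2,200/5,950 = 37%.
LTV = 28,000/37,500 = 74.7%.
Reserves = 1,000/700 = 1.4 months.
Product A: score 806 ≥ 660; DTI 37% ≤ 38%; LTV 74.7% ≤ 97%; employment 20 < 24 mo; reserves 1.4 < 6 mo → does not qualify.
Product B: score 806 ≥ 720; DTI 37% ≤ 45%; LTV 74.7% ≤ 80%; employment 20 ≥ 12 mo → qualifies.

Product B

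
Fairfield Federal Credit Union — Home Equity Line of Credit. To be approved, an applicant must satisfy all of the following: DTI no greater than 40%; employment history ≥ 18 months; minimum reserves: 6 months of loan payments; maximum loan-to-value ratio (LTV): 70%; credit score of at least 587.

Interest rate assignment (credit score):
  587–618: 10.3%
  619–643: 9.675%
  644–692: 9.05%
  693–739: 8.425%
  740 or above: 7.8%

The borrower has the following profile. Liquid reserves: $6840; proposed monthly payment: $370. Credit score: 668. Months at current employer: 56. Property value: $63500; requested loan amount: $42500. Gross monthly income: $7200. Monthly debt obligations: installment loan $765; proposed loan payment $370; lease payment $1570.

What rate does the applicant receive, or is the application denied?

Approved at 9.05%

Credit score 668 ≥ 587 (meets minimum)
LTV = 42,500/63,500 = 66.9% ≤ 70%
Employment 56 ≥ 18 months
Liquid reserves cover 6,840/370 = 18.5 months — ≥ 6 required
Total monthly debts = (765 + 370 + 1,570) = 2,705. Debt-to-income = 2,705/7,200 = 37.6% — meets 40% limit
All requirements met. Score 668 falls in the 644–692 tier → 9.05%.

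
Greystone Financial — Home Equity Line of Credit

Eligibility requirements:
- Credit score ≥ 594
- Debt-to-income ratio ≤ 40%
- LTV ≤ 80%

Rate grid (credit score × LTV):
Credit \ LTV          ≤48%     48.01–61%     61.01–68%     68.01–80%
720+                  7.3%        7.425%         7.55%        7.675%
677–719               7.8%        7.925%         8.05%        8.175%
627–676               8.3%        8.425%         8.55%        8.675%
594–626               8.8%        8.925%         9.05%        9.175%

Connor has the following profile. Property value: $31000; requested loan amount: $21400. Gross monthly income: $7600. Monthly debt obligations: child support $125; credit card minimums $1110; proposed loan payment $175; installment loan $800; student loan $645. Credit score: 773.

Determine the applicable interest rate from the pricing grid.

7.675%

Credit score 773 ≥ 594; Total monthly debts = (125 + 1,110 + 175 + 800 + 645) = 2,855. DTI = 2,855/7,600 = 37.6% ≤ 40%
Loan-to-value = 21,400/31,000 = 69% — pass (80% max)
Row: 773 falls in 720+. Column: 69% falls in 68.01–80%. Rate = 7.675%.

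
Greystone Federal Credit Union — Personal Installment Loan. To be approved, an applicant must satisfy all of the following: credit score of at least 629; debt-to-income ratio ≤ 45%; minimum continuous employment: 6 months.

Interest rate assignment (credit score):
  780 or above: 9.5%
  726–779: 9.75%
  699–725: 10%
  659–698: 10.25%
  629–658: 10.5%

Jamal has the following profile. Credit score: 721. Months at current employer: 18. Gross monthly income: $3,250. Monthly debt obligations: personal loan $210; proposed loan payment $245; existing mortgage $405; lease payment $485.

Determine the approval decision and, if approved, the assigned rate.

Credit score 721 ≥ 629 (meets minimum)
Total monthly debts = (210 + 245 + 405 + 485) = 1,345. DTI = 1,345/3,250 = 41.4% ≤ 45%
Employment 18 ≥ 6 months
All requirements met. Score 721 falls in the 699–725 tier → 10%.

Approved at 10%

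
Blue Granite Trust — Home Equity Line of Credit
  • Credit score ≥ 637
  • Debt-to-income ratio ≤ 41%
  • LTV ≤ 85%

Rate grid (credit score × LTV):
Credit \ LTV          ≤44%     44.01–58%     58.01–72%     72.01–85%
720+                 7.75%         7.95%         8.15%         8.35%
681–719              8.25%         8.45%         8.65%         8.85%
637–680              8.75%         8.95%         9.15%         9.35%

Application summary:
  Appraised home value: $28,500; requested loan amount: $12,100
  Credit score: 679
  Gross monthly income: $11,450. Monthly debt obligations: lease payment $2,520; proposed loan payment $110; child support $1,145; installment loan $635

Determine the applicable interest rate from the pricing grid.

8.75%

Credit score 679 ≥ 637; Total monthly debts = (2,520 + 110 + 1,145 + 635) = 4,410. DTI: 4,410 ÷ 11,450 = 38.5%, within the 41% cap
LTV = 12,100/28,500 = 42.5% ≤ 85%
Credit 679 → row 637–680; LTV 42.5% → column ≤44%. Grid cell → 8.75%.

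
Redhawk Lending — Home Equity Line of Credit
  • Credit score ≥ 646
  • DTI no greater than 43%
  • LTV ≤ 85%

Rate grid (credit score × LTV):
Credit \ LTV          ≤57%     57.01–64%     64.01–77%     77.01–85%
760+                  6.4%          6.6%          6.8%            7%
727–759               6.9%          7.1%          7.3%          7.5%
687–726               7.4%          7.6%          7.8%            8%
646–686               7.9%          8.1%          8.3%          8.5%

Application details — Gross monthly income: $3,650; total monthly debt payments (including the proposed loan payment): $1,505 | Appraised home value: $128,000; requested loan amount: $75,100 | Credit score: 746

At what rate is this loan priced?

Credit score 746 ≥ 646; Debt-to-income = 1,505/3,650 = 41.2% — meets 43% limit
Loan-to-value = 75,100/128,000 = 58.7% — pass (85% max)
Score 746 is in the 727–759 band; LTV 58.7% is in the 57.01–64% band → 7.1%.

7.1%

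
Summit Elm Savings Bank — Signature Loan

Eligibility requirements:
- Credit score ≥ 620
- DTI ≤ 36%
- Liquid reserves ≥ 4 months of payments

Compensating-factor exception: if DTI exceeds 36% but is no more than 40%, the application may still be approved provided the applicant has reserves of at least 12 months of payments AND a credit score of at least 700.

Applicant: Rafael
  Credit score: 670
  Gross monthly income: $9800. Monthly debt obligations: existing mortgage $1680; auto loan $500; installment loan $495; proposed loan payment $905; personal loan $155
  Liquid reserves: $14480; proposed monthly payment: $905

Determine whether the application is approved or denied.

Denied

Credit score 670 ≥ 620 (meets base)
Total debts = (1,680 + 500 + 495 + 905 + 155) = 3,735. DTI = 3,735/9,800 = 38.1% > 36% — standard DTI limit exceeded.
Reserves = 14,480/905 = 16.0 months ≥ 4
38.1% falls in the override range (36%–40%), so the compensating-factor test applies.
Override check — reserves: 16.0 mo (ok); score: 670 (below 700).
Compensating-factor requirement not fully met.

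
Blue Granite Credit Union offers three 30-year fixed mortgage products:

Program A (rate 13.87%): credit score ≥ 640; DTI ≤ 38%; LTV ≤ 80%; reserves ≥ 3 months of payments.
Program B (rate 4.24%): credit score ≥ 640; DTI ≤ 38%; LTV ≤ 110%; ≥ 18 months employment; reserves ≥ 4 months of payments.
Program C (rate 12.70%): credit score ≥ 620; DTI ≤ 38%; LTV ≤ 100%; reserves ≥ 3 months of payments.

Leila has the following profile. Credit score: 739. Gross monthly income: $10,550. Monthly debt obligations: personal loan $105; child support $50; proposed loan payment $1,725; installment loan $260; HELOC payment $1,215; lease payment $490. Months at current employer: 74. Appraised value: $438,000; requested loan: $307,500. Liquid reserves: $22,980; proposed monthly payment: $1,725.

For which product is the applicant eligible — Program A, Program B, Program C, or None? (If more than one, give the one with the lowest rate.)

Total debts = (105 + 50 + 1,725 + 260 + 1,215 + 490) = 3,845; DTI = 3,845/10,550 = 36.4%.
LTV = 307,500/438,000 = 70.2%.
Reserves = 22,980/1,725 = 13.3 months.
Program A: score 739 ≥ 640; DTI 36.4% ≤ 38%; LTV 70.2% ≤ 80%; reserves 13.3 ≥ 3 mo → qualifies.
Program B: score 739 ≥ 640; DTI 36.4% ≤ 38%; LTV 70.2% ≤ 110%; employment 74 ≥ 18 mo; reserves 13.3 ≥ 4 mo → qualifies.
Program C: score 739 ≥ 620; DTI 36.4% ≤ 38%; LTV 70.2% ≤ 100%; reserves 13.3 ≥ 3 mo → qualifies.
Qualifying: Program A, Program B, Program C. Lowest rate is 4.24% → Program B.

Program B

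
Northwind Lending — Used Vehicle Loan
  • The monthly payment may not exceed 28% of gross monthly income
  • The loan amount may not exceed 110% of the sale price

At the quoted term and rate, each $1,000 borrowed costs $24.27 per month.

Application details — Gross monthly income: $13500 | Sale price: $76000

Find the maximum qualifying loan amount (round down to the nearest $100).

$83,600

Payment cap: 28% × $13,500 = $3,780/month.
At $24.27 per $1,000, that supports 3,780/24.27 × 1,000 ≈ $155,747 → $155,700.
LTV cap: 110% × $76,000 = $83,600 → $83,600.
Binding constraint: loan-to-value.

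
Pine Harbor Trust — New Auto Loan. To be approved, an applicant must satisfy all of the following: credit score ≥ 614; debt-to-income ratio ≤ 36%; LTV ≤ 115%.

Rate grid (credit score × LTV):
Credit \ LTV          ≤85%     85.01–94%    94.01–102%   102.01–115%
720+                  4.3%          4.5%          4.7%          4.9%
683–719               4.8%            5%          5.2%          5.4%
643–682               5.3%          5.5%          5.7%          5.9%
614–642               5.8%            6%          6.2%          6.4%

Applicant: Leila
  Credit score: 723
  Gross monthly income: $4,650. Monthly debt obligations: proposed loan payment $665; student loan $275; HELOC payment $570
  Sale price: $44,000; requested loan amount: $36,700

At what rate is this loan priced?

4.3%

Credit score 723 ≥ 614; Total monthly debts = (665 + 275 + 570) = 1,510. Debt-to-income = 1,510/4,650 = 32.5% — meets 36% limit
Loan-to-value = 36,700/44,000 = 83.4% — pass (115% max)
Credit 723 → row 720+; LTV 83.4% → column ≤85%. Grid cell → 4.3%.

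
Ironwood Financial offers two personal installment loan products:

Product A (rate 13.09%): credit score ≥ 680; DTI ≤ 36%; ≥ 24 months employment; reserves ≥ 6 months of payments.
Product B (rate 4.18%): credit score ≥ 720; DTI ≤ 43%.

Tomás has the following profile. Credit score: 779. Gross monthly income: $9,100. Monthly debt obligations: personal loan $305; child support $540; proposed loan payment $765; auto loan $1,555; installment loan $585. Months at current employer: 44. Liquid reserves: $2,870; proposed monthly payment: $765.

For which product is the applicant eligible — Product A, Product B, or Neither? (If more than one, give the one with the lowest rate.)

Product B

Total debts = (305 + 540 + 765 + 1,555 + 585) = 3,750; DTI = 3,750/9,100 = 41.2%.
Reserves = 2,870/765 = 3.8 months.
Product A: score 779 ≥ 680; DTI 41.2% > 36%; employment 44 ≥ 24 mo; reserves 3.8 < 6 mo → does not qualify.
Product B: score 779 ≥ 720; DTI 41.2% ≤ 43% → qualifies.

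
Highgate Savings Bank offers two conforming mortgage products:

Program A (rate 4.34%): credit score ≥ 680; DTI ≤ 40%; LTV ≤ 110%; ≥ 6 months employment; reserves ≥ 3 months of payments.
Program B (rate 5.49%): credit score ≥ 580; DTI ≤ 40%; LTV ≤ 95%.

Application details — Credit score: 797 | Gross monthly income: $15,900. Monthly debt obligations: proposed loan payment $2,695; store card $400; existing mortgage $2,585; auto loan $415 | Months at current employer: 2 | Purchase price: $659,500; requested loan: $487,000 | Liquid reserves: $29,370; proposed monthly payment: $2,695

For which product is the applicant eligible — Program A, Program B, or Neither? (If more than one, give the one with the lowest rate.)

Program B

Total debts = (2,695 + 400 + 2,585 + 415) = 6,095; DTI = 6,095/15,900 = 38.3%.
LTV = 487,000/659,500 = 73.8%.
Reserves = 29,370/2,695 = 10.9 months.
Program A: score 797 ≥ 680; DTI 38.3% ≤ 40%; LTV 73.8% ≤ 110%; employment 2 < 6 mo; reserves 10.9 ≥ 3 mo → does not qualify.
Program B: score 797 ≥ 580; DTI 38.3% ≤ 40%; LTV 73.8% ≤ 95% → qualifies.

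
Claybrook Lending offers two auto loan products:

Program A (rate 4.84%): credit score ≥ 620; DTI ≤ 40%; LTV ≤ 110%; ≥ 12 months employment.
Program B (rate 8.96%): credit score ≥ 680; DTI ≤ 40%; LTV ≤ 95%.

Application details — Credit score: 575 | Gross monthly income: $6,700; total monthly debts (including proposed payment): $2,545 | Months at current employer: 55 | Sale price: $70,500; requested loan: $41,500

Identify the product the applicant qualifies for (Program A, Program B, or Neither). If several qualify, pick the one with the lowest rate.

Neither

DTI = 2,545/6,700 = 38%.
LTV = 41,500/70,500 = 58.9%.
Program A: score 575 < 620; DTI 38% ≤ 40%; LTV 58.9% ≤ 110%; employment 55 ≥ 12 mo → does not qualify.
Program B: score 575 < 680; DTI 38% ≤ 40%; LTV 58.9% ≤ 95% → does not qualify.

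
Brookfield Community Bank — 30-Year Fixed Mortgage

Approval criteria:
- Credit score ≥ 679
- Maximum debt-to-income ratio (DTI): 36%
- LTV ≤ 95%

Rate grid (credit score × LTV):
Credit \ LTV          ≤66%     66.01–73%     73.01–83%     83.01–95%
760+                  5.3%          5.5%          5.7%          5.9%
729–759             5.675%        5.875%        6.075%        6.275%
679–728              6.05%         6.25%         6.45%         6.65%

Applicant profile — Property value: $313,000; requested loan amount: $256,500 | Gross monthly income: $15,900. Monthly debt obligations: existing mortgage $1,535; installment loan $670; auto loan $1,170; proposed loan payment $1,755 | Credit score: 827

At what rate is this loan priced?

5.7%

Credit score 827 ≥ 679; Total monthly debts = (1,535 + 670 + 1,170 + 1,755) = 5,130. DTI: 5,130 ÷ 15,900 = 32.3%, within the 36% cap
Loan-to-value = 256,500/313,000 = 81.9% — pass (95% max)
Score 827 is in the 760+ band; LTV 81.9% is in the 73.01–83% band → 5.7%.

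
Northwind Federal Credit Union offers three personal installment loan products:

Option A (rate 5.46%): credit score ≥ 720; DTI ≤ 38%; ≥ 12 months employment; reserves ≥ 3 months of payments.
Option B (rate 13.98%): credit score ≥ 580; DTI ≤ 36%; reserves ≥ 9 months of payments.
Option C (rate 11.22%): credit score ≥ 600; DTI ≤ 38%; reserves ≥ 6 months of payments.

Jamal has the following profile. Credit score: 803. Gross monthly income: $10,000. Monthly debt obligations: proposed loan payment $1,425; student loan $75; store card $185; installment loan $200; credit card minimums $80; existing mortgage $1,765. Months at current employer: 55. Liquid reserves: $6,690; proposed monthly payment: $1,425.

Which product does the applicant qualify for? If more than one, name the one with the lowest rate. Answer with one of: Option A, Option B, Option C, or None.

Option A

Total debts = (1,425 + 75 + 185 + 200 + 80 + 1,765) = 3,730; DTI = 3,730/10,000 = 37.3%.
Reserves = 6,690/1,425 = 4.7 months.
Option A: score 803 ≥ 720; DTI 37.3% ≤ 38%; employment 55 ≥ 12 mo; reserves 4.7 ≥ 3 mo → qualifies.
Option B: score 803 ≥ 580; DTI 37.3% > 36%; reserves 4.7 < 9 mo → does not qualify.
Option C: score 803 ≥ 600; DTI 37.3% ≤ 38%; reserves 4.7 < 6 mo → does not qualify.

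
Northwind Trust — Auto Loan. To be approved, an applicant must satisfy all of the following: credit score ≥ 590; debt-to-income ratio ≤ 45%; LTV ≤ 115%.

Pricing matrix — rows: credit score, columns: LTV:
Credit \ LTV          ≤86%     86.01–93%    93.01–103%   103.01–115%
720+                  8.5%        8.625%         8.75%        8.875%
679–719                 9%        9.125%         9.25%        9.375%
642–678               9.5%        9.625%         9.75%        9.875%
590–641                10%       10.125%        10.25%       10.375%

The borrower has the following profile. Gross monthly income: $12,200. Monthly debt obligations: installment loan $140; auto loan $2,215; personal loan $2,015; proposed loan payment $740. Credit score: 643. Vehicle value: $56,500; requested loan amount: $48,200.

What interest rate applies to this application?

9.5%

Credit score 643 ≥ 590; Total monthly debts = (140 + 2,215 + 2,015 + 740) = 5,110. DTI: 5,110 ÷ 12,200 = 41.9%, within the 45% cap
LTV = 48,200/56,500 = 85.3% ≤ 115%
Score 643 is in the 642–678 band; LTV 85.3% is in the ≤86% band → 9.5%.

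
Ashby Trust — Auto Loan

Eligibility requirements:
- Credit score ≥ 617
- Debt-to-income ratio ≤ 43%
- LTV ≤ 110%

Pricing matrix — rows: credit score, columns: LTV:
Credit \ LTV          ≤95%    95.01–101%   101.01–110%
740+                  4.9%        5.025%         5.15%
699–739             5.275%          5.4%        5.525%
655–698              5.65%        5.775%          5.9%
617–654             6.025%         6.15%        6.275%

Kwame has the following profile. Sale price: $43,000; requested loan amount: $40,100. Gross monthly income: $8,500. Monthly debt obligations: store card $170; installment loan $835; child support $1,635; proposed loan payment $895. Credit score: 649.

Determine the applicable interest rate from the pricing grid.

Credit score 649 ≥ 617; Total monthly debts = (170 + 835 + 1,635 + 895) = 3,535. DTI: 3,535 ÷ 8,500 = 41.6%, within the 43% cap
LTV: 40,100 ÷ 43,000 = 93.3%, within 110% cap
Score 649 is in the 617–654 band; LTV 93.3% is in the ≤95% band → 6.025%.

6.025%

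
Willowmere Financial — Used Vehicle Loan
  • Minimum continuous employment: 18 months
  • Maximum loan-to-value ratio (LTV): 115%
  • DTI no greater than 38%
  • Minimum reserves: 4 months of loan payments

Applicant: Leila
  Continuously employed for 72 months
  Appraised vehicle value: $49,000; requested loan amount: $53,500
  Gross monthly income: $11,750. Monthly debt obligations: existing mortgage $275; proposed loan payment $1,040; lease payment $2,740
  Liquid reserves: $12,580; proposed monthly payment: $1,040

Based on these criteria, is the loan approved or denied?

Employment 72 ≥ 18 months
LTV: 53,500 ÷ 49,000 = 109.2%, within 115% cap
Total monthly debts = (275 + 1,040 + 2,740) = 4,055. DTI: 4,055 ÷ 11,750 = 34.5%, within the 38% cap
Reserves: 12,580 ÷ 1,040 = 12.1 months (meets 4-month minimum)
All criteria satisfied.

Approved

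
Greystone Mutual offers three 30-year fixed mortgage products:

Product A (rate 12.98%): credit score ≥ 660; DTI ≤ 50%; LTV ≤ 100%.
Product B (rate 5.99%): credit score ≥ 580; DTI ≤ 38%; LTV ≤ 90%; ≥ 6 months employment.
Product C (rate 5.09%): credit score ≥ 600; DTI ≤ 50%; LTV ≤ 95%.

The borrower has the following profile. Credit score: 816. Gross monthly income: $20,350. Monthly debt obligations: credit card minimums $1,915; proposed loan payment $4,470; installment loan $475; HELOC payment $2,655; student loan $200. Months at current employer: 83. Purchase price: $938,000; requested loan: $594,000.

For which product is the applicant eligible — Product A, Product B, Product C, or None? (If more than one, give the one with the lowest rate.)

Product C

Total debts = (1,915 + 4,470 + 475 + 2,655 + 200) = 9,715; DTI = 9,715/20,350 = 47.7%.
LTV = 594,000/938,000 = 63.3%.
Product A: score 816 ≥ 660; DTI 47.7% ≤ 50%; LTV 63.3% ≤ 100% → qualifies.
Product B: score 816 ≥ 580; DTI 47.7% > 38%; LTV 63.3% ≤ 90%; employment 83 ≥ 6 mo → does not qualify.
Product C: score 816 ≥ 600; DTI 47.7% ≤ 50%; LTV 63.3% ≤ 95% → qualifies.
Qualifying: Product A, Product C. Lowest rate is 5.09% → Product C.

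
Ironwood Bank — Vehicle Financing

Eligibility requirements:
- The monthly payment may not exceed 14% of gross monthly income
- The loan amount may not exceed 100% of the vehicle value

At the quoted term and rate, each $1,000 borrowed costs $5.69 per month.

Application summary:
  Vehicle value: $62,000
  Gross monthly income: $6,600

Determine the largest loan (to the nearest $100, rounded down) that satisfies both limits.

$62,000

Payment cap: 14% × $6,600 = $924/month.
At $5.69 per $1,000, that supports 924/5.69 × 1,000 ≈ $162,390 → $162,300.
LTV cap: 100% × $62,000 = $62,000 → $62,000.
Binding constraint: loan-to-value.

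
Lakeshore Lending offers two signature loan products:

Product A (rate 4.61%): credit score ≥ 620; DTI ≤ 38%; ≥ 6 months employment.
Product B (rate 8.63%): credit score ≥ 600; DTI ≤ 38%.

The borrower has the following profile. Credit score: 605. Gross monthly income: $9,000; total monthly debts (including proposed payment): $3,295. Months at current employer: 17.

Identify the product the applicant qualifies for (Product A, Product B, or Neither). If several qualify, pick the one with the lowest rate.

Product B

DTI = 3,295/9,000 = 36.6%.
Product A: score 605 < 620; DTI 36.6% ≤ 38%; employment 17 ≥ 6 mo → does not qualify.
Product B: score 605 ≥ 600; DTI 36.6% ≤ 38% → qualifies.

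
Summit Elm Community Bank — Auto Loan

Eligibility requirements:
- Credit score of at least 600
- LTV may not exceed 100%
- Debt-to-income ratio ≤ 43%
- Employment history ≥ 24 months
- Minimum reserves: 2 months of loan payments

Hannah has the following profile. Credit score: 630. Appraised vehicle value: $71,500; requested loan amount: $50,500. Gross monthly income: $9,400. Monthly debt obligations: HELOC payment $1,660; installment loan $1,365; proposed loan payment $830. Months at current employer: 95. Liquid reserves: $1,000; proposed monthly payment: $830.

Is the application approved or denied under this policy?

Denied

Credit score 630 ≥ 600 (meets)
Loan-to-value = 50,500/71,500 = 70.6% — pass (100% max)
Total monthly debts = (1,660 + 1,365 + 830) = 3,855. DTI: 3,855 ÷ 9,400 = 41%, within the 43% cap
Employment 95 ≥ 24 months
Liquid reserves cover 1,000/830 = 1.2 months — < 2 required
Fails on reserves.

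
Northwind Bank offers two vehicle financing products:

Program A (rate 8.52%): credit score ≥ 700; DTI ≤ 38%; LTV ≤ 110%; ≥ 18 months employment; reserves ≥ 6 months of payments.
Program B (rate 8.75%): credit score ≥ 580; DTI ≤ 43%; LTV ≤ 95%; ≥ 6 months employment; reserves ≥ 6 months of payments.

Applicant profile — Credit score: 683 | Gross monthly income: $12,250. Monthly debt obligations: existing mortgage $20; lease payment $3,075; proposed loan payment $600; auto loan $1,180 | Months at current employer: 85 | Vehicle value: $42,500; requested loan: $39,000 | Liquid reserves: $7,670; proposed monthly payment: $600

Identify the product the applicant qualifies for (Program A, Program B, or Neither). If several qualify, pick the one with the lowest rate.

Total debts = (20 + 3,075 + 600 + 1,180) = 4,875; DTI = 4,875/12,250 = 39.8%.
LTV = 39,000/42,500 = 91.8%.
Reserves = 7,670/600 = 12.8 months.
Program A: score 683 < 700; DTI 39.8% > 38%; LTV 91.8% ≤ 110%; employment 85 ≥ 18 mo; reserves 12.8 ≥ 6 mo → does not qualify.
Program B: score 683 ≥ 580; DTI 39.8% ≤ 43%; LTV 91.8% ≤ 95%; employment 85 ≥ 6 mo; reserves 12.8 ≥ 6 mo → qualifies.

Program B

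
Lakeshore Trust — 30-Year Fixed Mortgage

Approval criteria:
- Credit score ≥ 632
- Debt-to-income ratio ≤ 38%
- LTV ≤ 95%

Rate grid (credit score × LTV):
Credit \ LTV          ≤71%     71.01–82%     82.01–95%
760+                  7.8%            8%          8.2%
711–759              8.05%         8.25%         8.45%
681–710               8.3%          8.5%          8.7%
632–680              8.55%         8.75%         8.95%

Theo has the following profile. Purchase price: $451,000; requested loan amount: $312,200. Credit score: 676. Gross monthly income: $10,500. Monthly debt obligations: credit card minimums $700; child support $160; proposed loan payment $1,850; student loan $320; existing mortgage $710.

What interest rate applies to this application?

8.55%

Credit score 676 ≥ 632; Total monthly debts = (700 + 160 + 1,850 + 320 + 710) = 3,740. DTI: 3,740 ÷ 10,500 = 35.6%, within the 38% cap
LTV = 312,200/451,000 = 69.2% ≤ 95%
Credit 676 → row 632–680; LTV 69.2% → column ≤71%. Grid cell → 8.55%.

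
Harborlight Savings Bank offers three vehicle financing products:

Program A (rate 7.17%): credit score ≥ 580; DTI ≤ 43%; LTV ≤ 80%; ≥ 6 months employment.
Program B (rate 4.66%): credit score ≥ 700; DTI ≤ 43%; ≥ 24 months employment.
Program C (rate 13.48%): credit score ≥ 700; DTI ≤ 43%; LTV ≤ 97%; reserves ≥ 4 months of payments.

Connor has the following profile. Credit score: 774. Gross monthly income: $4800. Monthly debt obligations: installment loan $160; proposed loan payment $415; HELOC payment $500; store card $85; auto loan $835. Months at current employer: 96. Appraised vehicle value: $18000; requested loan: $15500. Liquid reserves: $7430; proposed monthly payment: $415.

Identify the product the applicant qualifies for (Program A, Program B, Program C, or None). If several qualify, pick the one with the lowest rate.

Program B

Total debts = (160 + 415 + 500 + 85 + 835) = 1,995; DTI = 1,995/4,800 = 41.6%.
LTV = 15,500/18,000 = 86.1%.
Reserves = 7,430/415 = 17.9 months.
Program A: score 774 ≥ 580; DTI 41.6% ≤ 43%; LTV 86.1% > 80%; employment 96 ≥ 6 mo → does not qualify.
Program B: score 774 ≥ 700; DTI 41.6% ≤ 43%; employment 96 ≥ 24 mo → qualifies.
Program C: score 774 ≥ 700; DTI 41.6% ≤ 43%; LTV 86.1% ≤ 97%; reserves 17.9 ≥ 4 mo → qualifies.
Qualifying: Program B, Program C. Lowest rate is 4.66% → Program B.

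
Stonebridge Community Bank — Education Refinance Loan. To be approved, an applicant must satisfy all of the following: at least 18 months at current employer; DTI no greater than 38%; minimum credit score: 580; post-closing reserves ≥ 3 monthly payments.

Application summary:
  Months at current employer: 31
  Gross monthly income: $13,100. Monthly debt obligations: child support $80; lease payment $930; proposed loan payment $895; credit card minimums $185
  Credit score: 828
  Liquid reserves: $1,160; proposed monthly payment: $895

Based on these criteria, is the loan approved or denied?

Employment 31 ≥ 18 months
Total monthly debts = (80 + 930 + 895 + 185) = 2,090. DTI = 2,090/13,100 = 16% ≤ 38%
Credit score 828 ≥ 580 (meets)
Reserves: 1,160 ÷ 895 = 1.3 months (below 3-month minimum)
Fails on reserves.

Denied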